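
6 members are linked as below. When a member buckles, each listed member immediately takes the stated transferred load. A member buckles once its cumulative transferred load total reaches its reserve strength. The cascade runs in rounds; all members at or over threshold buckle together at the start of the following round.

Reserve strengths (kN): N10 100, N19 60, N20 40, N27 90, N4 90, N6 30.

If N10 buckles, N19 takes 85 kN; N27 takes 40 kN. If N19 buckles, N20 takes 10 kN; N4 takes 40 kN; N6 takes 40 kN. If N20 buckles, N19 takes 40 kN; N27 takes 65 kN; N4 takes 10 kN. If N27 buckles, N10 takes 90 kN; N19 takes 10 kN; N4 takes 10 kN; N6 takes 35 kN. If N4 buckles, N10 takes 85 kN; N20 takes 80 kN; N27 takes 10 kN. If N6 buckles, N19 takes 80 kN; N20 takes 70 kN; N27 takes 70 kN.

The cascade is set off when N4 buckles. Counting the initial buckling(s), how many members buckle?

2

Round 1 — N4 buckles (initial).
  N10: +85 → 85 < 100
  N20: +80 → 80 ≥ 40
  N27: +10 → 10 < 90
Round 2 — N20 buckles.
  N19: +40 → 40 < 60
  N27: +65 → 75 < 90
No further bucklings.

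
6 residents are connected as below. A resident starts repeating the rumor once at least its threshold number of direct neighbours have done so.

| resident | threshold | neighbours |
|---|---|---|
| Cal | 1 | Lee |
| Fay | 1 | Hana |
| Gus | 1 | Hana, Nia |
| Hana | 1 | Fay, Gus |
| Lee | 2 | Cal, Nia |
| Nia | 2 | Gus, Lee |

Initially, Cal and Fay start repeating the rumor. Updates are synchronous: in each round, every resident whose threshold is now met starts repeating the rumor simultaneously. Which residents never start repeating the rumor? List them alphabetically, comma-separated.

Lee, Nia

Round 1 — Cal, Fay start repeating the rumor (initial).
Round 2 — checking thresholds:
  Hana: 1 of 2 neighbours ≥ 1, starts repeating the rumor.
  Lee: 1 of 2 neighbours < 2, not yet.
Round 3 — checking thresholds:
  Gus: 1 of 2 neighbours ≥ 1, starts repeating the rumor.
  Lee: 1 of 2 neighbours < 2, not yet.
Round 4 — no new spreads; cascade stops.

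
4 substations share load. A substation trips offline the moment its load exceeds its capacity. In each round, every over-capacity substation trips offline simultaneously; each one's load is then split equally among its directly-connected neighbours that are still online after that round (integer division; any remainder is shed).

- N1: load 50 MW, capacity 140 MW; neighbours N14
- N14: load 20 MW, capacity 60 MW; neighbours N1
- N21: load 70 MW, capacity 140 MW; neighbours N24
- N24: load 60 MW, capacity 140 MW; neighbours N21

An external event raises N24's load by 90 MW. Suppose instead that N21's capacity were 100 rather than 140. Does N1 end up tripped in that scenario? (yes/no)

no

With N21's capacity at 100:
Round 1 — N24 at 150 > 140. N24 trips offline.
  N24 sheds 150 MW to N21: 150 each.
    N21: 70+150 = 220 > 100
Round 2 — N21 trips offline.
  N21 sheds 220 MW: no online neighbours, lost.
No further trips.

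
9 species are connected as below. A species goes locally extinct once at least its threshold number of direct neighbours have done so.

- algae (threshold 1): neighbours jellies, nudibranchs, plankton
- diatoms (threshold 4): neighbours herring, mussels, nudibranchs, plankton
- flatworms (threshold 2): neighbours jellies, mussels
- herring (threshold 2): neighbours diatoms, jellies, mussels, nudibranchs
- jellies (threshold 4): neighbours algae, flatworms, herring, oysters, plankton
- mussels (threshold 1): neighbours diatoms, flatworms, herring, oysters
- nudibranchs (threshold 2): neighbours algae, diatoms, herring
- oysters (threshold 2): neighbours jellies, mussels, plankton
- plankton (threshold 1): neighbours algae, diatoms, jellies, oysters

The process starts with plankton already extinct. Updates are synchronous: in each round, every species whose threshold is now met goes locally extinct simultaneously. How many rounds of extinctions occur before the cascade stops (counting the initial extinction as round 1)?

Round 1 — plankton goes locally extinct (initial).
Round 2 — checking thresholds:
  algae: 1 of 3 neighbours ≥ 1, goes locally extinct.
  diatoms: 1 of 4 neighbours < 4, holds.
  jellies: 1 of 5 neighbours < 4, holds.
  oysters: 1 of 3 neighbours < 2, holds.
Round 3 — no new extinctions; cascade stops.

2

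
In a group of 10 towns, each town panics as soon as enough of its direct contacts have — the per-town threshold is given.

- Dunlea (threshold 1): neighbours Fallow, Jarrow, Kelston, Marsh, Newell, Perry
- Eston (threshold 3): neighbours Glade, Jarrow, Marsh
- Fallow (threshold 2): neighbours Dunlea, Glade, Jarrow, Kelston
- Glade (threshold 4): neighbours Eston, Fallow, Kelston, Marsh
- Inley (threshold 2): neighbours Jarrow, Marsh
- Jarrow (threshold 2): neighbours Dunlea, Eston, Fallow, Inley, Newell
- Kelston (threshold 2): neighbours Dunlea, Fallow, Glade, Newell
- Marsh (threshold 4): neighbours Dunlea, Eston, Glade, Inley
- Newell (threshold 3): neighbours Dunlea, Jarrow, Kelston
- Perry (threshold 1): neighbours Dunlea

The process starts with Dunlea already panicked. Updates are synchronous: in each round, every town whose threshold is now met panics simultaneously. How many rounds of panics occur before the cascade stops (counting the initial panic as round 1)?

2

Round 1 — Dunlea panics (initial).
Round 2 — checking thresholds:
  Fallow: 1 of 4 neighbours < 2, holds.
  Jarrow: 1 of 5 neighbours < 2, holds.
  Kelston: 1 of 4 neighbours < 2, holds.
  Marsh: 1 of 4 neighbours < 4, holds.
  Newell: 1 of 3 neighbours < 3, holds.
  Perry: 1 of 1 neighbours ≥ 1, panics.
Round 3 — no new panics; cascade stops.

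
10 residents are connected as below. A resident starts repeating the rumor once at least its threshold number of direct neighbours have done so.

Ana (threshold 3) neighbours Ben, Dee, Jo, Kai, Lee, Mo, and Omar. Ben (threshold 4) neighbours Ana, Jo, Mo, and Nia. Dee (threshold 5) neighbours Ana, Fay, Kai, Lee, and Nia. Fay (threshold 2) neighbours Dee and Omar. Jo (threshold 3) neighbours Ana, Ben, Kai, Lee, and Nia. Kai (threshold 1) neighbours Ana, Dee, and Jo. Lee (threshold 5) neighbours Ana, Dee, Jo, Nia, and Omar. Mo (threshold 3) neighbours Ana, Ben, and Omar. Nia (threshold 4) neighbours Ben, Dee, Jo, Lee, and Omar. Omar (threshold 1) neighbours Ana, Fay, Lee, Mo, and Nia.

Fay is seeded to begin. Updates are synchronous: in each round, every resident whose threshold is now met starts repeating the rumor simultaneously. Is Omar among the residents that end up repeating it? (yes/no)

Round 1 — Fay starts repeating the rumor (initial).
Round 2 — checking thresholds:
  Dee: 1 of 5 neighbours < 5, below threshold.
  Omar: 1 of 5 neighbours ≥ 1, starts repeating the rumor.
Round 3 — no new spreads; cascade stops.

yes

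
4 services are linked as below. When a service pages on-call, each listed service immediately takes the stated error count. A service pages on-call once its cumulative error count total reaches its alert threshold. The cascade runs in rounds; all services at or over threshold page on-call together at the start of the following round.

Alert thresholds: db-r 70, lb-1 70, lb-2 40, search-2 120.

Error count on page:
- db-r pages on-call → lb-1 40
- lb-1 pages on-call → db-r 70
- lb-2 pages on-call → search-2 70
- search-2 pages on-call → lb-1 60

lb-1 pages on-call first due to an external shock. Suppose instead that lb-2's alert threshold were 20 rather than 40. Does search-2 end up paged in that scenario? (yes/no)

no

With lb-2's alert threshold at 20:
Round 1 — lb-1 pages on-call (initial).
  db-r: +70 → 70 ≥ 70
Round 2 — db-r pages on-call.
No further pages.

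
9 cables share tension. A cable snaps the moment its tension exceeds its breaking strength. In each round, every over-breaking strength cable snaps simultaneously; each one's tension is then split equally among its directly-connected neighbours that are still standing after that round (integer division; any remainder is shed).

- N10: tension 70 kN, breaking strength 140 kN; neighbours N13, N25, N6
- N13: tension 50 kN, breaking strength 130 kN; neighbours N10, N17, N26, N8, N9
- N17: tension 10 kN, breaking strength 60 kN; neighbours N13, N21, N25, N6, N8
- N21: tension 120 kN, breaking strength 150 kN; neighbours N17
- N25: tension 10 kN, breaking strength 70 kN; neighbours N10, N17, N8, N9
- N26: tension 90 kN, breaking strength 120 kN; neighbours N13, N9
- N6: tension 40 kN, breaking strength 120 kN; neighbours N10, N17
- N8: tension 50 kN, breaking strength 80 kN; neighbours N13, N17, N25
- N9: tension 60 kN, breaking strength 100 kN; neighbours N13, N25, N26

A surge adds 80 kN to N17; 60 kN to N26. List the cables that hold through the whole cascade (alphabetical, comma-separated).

N21

Round 1 — N17 at 90 > 60; N26 at 150 > 120. N17, N26 snap.
  N17 sheds 90 kN to N13, N21, N25, N6, N8: 18 each.
    N13: 50+18 = 68 ≤ 130
    N21: 120+18 = 138 ≤ 150
    N25: 10+18 = 28 ≤ 70
    N6: 40+18 = 58 ≤ 120
    N8: 50+18 = 68 ≤ 80
  N26 sheds 150 kN to N13, N9: 75 each.
    N13: 68+75 = 143 > 130
    N9: 60+75 = 135 > 100
Round 2 — N13, N9 snap.
  N13 sheds 143 kN to N10, N8: 71 each (1 lost).
    N10: 70+71 = 141 > 140
    N8: 68+71 = 139 > 80
  N9 sheds 135 kN to N25: 135 each.
    N25: 28+135 = 163 > 70
Round 3 — N10, N25, N8 snap.
  N10 sheds 141 kN to N6: 141 each.
    N6: 58+141 = 199 > 120
  N25 sheds 163 kN: no online neighbours, lost.
  N8 sheds 139 kN: no online neighbours, lost.
Round 4 — N6 snaps.
  N6 sheds 199 kN: no online neighbours, lost.
No further breaks.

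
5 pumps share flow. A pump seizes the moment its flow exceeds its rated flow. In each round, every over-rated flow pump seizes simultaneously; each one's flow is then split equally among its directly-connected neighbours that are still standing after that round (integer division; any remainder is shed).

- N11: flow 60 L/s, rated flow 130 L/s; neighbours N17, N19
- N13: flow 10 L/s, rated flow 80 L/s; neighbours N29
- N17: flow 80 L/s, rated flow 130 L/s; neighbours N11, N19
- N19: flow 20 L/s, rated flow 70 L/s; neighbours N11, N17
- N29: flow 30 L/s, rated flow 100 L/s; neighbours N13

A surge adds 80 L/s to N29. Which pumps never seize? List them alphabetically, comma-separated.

N11, N17, N19

Round 1 — N29 at 110 > 100. N29 seizes.
  N29 sheds 110 L/s to N13: 110 each.
    N13: 10+110 = 120 > 80
Round 2 — N13 seizes.
  N13 sheds 120 L/s: no online neighbours, lost.
No further seizures.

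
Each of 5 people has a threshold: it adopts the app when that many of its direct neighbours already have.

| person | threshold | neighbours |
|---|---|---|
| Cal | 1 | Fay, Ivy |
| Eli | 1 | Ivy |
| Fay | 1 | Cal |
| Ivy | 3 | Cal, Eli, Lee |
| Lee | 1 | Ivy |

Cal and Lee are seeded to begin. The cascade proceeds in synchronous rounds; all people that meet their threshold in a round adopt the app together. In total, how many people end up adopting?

Round 1 — Cal, Lee adopt the app (initial).
Round 2 — checking thresholds:
  Fay: 1 of 1 neighbours ≥ 1, adopts the app.
  Ivy: 2 of 3 neighbours < 3, below threshold.
Round 3 — no new adoptions; cascade stops.

3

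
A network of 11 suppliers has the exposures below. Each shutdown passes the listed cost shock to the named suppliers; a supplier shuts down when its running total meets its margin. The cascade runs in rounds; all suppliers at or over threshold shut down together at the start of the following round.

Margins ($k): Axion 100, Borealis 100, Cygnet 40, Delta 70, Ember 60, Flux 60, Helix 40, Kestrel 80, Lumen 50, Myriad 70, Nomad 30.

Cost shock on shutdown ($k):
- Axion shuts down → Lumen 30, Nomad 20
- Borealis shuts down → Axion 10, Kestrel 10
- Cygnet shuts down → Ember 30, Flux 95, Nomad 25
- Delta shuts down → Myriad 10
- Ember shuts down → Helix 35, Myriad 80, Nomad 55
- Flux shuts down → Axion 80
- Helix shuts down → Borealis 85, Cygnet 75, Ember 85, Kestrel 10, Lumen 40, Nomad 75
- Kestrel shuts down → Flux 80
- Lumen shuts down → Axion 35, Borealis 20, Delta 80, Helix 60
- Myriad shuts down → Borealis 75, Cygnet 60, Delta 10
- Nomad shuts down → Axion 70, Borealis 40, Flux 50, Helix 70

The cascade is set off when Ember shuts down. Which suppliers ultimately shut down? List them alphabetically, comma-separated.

Axion, Borealis, Cygnet, Delta, Ember, Flux, Helix, Lumen, Myriad, Nomad

Round 1 — Ember shuts down (initial).
  Helix: +35 → 35 < 40
  Myriad: +80 → 80 ≥ 70
  Nomad: +55 → 55 ≥ 30
Round 2 — Myriad, Nomad shut down.
  Axion: +70 → 70 < 100
  Borealis: +75+40 → 115 ≥ 100
  Cygnet: +60 → 60 ≥ 40
  Delta: +10 → 10 < 70
  Flux: +50 → 50 < 60
  Helix: +70 → 105 ≥ 40
Round 3 — Borealis, Cygnet, Helix shut down.
  Axion: +10 → 80 < 100
  Flux: +95 → 145 ≥ 60
  Kestrel: +10+10 → 20 < 80
  Lumen: +40 → 40 < 50
Round 4 — Flux shuts down.
  Axion: +80 → 160 ≥ 100
Round 5 — Axion shuts down.
  Lumen: +30 → 70 ≥ 50
Round 6 — Lumen shuts down.
  Delta: +80 → 90 ≥ 70
Round 7 — Delta shuts down.
No further shutdowns.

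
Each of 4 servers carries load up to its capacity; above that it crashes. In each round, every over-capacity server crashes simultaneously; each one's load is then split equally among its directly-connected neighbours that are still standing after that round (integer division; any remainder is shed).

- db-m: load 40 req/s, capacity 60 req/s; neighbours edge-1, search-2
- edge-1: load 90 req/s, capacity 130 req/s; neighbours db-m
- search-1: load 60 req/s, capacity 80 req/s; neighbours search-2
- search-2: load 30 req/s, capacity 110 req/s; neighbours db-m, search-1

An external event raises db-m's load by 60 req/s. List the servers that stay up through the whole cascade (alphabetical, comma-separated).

search-1, search-2

Round 1 — db-m at 100 > 60. db-m crashes.
  db-m sheds 100 req/s to edge-1, search-2: 50 each.
    edge-1: 90+50 = 140 > 130
    search-2: 30+50 = 80 ≤ 110
Round 2 — edge-1 crashes.
  edge-1 sheds 140 req/s: no online neighbours, lost.
No further crashes.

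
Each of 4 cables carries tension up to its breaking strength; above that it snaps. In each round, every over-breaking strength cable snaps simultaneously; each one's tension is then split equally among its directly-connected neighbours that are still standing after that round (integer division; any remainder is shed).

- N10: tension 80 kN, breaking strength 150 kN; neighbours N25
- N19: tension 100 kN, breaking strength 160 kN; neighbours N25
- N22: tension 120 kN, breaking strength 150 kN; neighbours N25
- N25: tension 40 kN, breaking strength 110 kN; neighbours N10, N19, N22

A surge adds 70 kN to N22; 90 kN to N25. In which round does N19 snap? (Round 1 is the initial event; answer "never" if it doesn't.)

2

Round 1 — N22 at 190 > 150; N25 at 130 > 110. N22, N25 snap.
  N22 sheds 190 kN: no online neighbours, lost.
  N25 sheds 130 kN to N10, N19: 65 each.
    N10: 80+65 = 145 ≤ 150
    N19: 100+65 = 165 > 160
Round 2 — N19 snaps.
  N19 sheds 165 kN: no online neighbours, lost.
No further breaks.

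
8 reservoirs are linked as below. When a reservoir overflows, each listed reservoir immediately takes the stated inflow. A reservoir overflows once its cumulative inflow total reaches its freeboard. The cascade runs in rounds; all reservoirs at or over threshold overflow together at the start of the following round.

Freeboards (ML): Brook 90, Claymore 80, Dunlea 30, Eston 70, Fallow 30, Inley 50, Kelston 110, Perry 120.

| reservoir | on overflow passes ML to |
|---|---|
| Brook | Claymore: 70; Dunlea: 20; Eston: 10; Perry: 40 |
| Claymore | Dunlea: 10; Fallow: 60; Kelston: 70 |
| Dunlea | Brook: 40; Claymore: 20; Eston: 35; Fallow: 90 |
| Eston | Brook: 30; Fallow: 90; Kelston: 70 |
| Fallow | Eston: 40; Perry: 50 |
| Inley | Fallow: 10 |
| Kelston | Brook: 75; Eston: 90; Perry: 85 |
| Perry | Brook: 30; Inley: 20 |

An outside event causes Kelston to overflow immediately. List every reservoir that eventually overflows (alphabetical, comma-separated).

Round 1 — Kelston overflows (initial).
  Brook: +75 → 75 < 90
  Eston: +90 → 90 ≥ 70
  Perry: +85 → 85 < 120
Round 2 — Eston overflows.
  Brook: +30 → 105 ≥ 90
  Fallow: +90 → 90 ≥ 30
Round 3 — Brook, Fallow overflow.
  Claymore: +70 → 70 < 80
  Dunlea: +20 → 20 < 30
  Perry: +40+50 → 175 ≥ 120
Round 4 — Perry overflows.
  Inley: +20 → 20 < 50
No further overflows.

Brook, Eston, Fallow, Kelston, Perry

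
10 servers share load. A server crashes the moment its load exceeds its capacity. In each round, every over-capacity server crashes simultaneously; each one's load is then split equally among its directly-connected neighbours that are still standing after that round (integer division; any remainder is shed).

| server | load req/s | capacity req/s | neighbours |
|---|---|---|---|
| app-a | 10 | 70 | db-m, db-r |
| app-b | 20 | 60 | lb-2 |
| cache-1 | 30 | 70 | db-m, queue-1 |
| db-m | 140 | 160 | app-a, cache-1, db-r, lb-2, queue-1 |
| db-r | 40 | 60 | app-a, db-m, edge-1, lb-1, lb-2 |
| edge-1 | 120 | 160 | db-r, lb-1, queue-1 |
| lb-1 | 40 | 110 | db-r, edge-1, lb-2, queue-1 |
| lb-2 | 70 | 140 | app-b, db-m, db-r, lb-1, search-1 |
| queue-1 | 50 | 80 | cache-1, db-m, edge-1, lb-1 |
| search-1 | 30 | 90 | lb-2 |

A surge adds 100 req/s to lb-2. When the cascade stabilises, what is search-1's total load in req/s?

64

Round 1 — lb-2 at 170 > 140. lb-2 crashes.
  lb-2 sheds 170 req/s to app-b, db-m, db-r, lb-1, search-1: 34 each.
    app-b: 20+34 = 54 ≤ 60
    db-m: 140+34 = 174 > 160
    db-r: 40+34 = 74 > 60
    lb-1: 40+34 = 74 ≤ 110
    search-1: 30+34 = 64 ≤ 90
Round 2 — db-m, db-r crash.
  db-m sheds 174 req/s to app-a, cache-1, queue-1: 58 each.
    app-a: 10+58 = 68 ≤ 70
    cache-1: 30+58 = 88 > 70
    queue-1: 50+58 = 108 > 80
  db-r sheds 74 req/s to app-a, edge-1, lb-1: 24 each (2 lost).
    app-a: 68+24 = 92 > 70
    edge-1: 120+24 = 144 ≤ 160
    lb-1: 74+24 = 98 ≤ 110
Round 3 — app-a, cache-1, queue-1 crash.
  app-a sheds 92 req/s: no online neighbours, lost.
  cache-1 sheds 88 req/s: no online neighbours, lost.
  queue-1 sheds 108 req/s to edge-1, lb-1: 54 each.
    edge-1: 144+54 = 198 > 160
    lb-1: 98+54 = 152 > 110
Round 4 — edge-1, lb-1 crash.
  edge-1 sheds 198 req/s: no online neighbours, lost.
  lb-1 sheds 152 req/s: no online neighbours, lost.
No further crashes.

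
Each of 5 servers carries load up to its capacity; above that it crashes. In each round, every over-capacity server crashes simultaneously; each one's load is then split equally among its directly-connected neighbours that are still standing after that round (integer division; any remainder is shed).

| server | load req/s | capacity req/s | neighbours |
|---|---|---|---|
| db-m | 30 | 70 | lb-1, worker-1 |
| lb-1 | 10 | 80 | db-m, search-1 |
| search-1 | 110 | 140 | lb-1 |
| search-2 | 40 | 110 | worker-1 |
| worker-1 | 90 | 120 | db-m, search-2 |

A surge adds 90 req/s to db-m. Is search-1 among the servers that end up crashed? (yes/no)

no

Round 1 — db-m at 120 > 70. db-m crashes.
  db-m sheds 120 req/s to lb-1, worker-1: 60 each.
    lb-1: 10+60 = 70 ≤ 80
    worker-1: 90+60 = 150 > 120
Round 2 — worker-1 crashes.
  worker-1 sheds 150 req/s to search-2: 150 each.
    search-2: 40+150 = 190 > 110
Round 3 — search-2 crashes.
  search-2 sheds 190 req/s: no online neighbours, lost.
No further crashes.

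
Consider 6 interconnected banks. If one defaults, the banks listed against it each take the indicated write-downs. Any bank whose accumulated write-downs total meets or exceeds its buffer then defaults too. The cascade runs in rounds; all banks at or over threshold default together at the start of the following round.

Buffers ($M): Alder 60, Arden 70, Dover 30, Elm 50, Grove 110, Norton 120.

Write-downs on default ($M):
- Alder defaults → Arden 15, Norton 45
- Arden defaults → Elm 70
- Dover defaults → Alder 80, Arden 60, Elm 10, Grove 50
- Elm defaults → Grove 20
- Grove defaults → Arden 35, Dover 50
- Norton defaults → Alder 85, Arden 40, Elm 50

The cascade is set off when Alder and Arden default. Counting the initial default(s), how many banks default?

Round 1 — Alder, Arden default (initial).
  Elm: +70 → 70 ≥ 50
  Norton: +45 → 45 < 120
Round 2 — Elm defaults.
  Grove: +20 → 20 < 110
No further defaults.

3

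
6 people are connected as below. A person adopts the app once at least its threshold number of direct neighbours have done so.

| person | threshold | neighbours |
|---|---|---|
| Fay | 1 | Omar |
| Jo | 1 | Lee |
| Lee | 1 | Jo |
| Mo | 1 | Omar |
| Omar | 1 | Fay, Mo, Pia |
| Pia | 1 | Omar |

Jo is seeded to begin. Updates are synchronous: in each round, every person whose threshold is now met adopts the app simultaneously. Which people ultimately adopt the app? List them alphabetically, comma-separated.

Round 1 — Jo adopts the app (initial).
Round 2 — checking thresholds:
  Lee: 1 of 1 neighbours ≥ 1, adopts the app.
Round 3 — no new adoptions; cascade stops.

Jo, Lee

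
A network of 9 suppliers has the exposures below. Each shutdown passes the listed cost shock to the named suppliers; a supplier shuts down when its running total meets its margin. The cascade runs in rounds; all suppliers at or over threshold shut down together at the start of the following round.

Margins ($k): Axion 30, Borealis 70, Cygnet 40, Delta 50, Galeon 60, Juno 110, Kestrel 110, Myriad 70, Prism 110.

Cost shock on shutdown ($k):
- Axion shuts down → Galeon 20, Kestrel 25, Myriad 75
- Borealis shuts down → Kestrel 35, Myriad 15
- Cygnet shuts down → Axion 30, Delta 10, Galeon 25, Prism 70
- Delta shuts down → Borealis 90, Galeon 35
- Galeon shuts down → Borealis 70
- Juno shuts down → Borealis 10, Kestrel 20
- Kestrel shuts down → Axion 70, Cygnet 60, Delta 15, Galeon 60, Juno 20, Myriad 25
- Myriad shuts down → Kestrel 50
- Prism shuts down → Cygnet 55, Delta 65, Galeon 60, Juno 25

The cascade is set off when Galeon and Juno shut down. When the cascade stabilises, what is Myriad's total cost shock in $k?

Round 1 — Galeon, Juno shut down (initial).
  Borealis: +70+10 → 80 ≥ 70
  Kestrel: +20 → 20 < 110
Round 2 — Borealis shuts down.
  Kestrel: +35 → 55 < 110
  Myriad: +15 → 15 < 70
No further shutdowns.

15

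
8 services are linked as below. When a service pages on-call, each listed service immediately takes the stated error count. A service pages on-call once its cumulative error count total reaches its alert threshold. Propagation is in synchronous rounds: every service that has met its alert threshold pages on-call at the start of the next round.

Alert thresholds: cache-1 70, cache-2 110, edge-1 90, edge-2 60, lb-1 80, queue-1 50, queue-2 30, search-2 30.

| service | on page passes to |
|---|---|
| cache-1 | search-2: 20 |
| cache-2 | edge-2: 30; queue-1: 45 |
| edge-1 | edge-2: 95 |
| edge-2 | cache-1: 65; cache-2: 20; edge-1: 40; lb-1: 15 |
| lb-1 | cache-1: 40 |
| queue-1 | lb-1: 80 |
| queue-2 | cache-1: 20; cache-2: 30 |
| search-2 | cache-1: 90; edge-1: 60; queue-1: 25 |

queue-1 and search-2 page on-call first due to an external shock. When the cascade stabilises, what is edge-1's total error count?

60

Round 1 — queue-1, search-2 page on-call (initial).
  cache-1: +90 → 90 ≥ 70
  edge-1: +60 → 60 < 90
  lb-1: +80 → 80 ≥ 80
Round 2 — cache-1, lb-1 page on-call.
No further pages.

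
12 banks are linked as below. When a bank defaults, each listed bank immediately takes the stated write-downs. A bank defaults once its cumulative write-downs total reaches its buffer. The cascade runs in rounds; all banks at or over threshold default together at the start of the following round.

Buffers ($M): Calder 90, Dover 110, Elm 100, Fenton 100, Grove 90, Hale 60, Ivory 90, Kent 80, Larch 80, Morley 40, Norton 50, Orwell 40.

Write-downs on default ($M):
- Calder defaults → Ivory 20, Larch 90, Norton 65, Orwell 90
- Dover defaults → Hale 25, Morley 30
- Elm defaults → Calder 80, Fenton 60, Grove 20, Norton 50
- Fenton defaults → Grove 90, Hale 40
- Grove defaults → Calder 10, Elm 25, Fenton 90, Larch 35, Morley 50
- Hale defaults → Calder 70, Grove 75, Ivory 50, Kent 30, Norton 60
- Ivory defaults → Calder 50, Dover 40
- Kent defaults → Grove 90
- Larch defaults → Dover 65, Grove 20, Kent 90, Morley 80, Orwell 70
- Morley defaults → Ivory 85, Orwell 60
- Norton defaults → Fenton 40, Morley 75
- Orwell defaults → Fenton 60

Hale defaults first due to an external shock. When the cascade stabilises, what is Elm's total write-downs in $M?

25

Round 1 — Hale defaults (initial).
  Calder: +70 → 70 < 90
  Grove: +75 → 75 < 90
  Ivory: +50 → 50 < 90
  Kent: +30 → 30 < 80
  Norton: +60 → 60 ≥ 50
Round 2 — Norton defaults.
  Fenton: +40 → 40 < 100
  Morley: +75 → 75 ≥ 40
Round 3 — Morley defaults.
  Ivory: +85 → 135 ≥ 90
  Orwell: +60 → 60 ≥ 40
Round 4 — Ivory, Orwell default.
  Calder: +50 → 120 ≥ 90
  Dover: +40 → 40 < 110
  Fenton: +60 → 100 ≥ 100
Round 5 — Calder, Fenton default.
  Grove: +90 → 165 ≥ 90
  Larch: +90 → 90 ≥ 80
Round 6 — Grove, Larch default.
  Dover: +65 → 105 < 110
  Elm: +25 → 25 < 100
  Kent: +90 → 120 ≥ 80
Round 7 — Kent defaults.
No further defaults.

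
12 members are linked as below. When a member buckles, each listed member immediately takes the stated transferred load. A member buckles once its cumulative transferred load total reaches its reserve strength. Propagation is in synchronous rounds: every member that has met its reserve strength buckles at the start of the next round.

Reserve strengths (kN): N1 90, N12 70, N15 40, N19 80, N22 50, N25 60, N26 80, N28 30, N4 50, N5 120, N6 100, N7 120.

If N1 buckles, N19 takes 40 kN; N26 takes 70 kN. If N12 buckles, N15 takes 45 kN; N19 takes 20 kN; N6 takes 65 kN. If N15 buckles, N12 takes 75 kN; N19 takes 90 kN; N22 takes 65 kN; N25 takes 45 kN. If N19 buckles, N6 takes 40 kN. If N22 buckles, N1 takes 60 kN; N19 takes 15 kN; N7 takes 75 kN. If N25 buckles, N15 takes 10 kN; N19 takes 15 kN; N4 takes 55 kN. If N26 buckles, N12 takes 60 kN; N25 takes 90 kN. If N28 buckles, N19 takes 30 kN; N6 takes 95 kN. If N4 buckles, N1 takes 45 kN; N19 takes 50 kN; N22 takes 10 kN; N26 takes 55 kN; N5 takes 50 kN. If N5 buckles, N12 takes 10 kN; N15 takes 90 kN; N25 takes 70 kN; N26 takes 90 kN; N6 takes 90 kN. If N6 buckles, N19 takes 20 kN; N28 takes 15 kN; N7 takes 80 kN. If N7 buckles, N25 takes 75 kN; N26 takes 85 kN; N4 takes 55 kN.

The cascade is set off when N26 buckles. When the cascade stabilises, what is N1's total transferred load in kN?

Round 1 — N26 buckles (initial).
  N12: +60 → 60 < 70
  N25: +90 → 90 ≥ 60
Round 2 — N25 buckles.
  N15: +10 → 10 < 40
  N19: +15 → 15 < 80
  N4: +55 → 55 ≥ 50
Round 3 — N4 buckles.
  N1: +45 → 45 < 90
  N19: +50 → 65 < 80
  N22: +10 → 10 < 50
  N5: +50 → 50 < 120
No further bucklings.

45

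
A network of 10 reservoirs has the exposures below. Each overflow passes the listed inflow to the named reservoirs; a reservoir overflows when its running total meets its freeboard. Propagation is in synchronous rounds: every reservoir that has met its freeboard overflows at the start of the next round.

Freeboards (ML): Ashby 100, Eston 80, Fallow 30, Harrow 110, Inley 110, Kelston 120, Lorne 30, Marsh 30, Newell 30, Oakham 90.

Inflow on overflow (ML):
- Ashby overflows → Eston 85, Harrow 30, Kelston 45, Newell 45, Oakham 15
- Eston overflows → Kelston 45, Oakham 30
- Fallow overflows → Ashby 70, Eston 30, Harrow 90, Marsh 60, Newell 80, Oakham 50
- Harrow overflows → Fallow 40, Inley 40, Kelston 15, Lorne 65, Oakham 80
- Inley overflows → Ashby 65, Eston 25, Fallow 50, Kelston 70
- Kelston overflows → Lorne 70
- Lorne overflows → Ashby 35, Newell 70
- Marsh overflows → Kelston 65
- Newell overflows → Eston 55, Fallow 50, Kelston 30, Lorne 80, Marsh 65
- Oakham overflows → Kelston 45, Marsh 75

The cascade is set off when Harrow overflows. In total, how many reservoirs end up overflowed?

Round 1 — Harrow overflows (initial).
  Fallow: +40 → 40 ≥ 30
  Inley: +40 → 40 < 110
  Kelston: +15 → 15 < 120
  Lorne: +65 → 65 ≥ 30
  Oakham: +80 → 80 < 90
Round 2 — Fallow, Lorne overflow.
  Ashby: +70+35 → 105 ≥ 100
  Eston: +30 → 30 < 80
  Marsh: +60 → 60 ≥ 30
  Newell: +80+70 → 150 ≥ 30
  Oakham: +50 → 130 ≥ 90
Round 3 — Ashby, Marsh, Newell, Oakham overflow.
  Eston: +85+55 → 170 ≥ 80
  Kelston: +45+65+30+45 → 200 ≥ 120
Round 4 — Eston, Kelston overflow.
No further overflows.

9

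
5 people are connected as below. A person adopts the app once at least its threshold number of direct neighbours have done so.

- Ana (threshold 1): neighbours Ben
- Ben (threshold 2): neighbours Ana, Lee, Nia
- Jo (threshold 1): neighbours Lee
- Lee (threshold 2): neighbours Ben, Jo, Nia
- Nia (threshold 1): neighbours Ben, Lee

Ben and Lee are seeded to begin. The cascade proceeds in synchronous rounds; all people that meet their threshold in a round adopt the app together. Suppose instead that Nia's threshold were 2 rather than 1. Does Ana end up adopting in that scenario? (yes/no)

With Nia's threshold at 2:
Round 1 — Ben, Lee adopt the app (initial).
Round 2 — checking thresholds:
  Ana: 1 of 1 neighbours ≥ 1, adopts the app.
  Jo: 1 of 1 neighbours ≥ 1, adopts the app.
  Nia: 2 of 2 neighbours ≥ 2, adopts the app.
Round 3 — no new adoptions; cascade stops.

yes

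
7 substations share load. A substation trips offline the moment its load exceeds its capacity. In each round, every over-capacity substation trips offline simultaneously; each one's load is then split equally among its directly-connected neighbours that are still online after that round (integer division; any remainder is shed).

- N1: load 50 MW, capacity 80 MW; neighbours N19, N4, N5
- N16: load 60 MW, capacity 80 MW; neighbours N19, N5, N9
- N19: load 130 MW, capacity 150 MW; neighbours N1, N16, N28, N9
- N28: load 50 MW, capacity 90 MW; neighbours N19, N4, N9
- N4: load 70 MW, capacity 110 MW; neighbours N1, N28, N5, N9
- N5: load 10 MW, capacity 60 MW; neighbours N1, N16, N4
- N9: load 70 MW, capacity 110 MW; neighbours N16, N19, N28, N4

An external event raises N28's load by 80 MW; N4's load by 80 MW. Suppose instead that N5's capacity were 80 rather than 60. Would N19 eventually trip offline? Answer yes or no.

With N5's capacity at 80:
Round 1 — N28 at 130 > 90; N4 at 150 > 110. N28, N4 trip offline.
  N28 sheds 130 MW to N19, N9: 65 each.
    N19: 130+65 = 195 > 150
    N9: 70+65 = 135 > 110
  N4 sheds 150 MW to N1, N5, N9: 50 each.
    N1: 50+50 = 100 > 80
    N5: 10+50 = 60 ≤ 80
    N9: 135+50 = 185 > 110
Round 2 — N1, N19, N9 trip offline.
  N1 sheds 100 MW to N5: 100 each.
    N5: 60+100 = 160 > 80
  N19 sheds 195 MW to N16: 195 each.
    N16: 60+195 = 255 > 80
  N9 sheds 185 MW to N16: 185 each.
    N16: 255+185 = 440 > 80
Round 3 — N16, N5 trip offline.
  N16 sheds 440 MW: no online neighbours, lost.
  N5 sheds 160 MW: no online neighbours, lost.
No further trips.

yes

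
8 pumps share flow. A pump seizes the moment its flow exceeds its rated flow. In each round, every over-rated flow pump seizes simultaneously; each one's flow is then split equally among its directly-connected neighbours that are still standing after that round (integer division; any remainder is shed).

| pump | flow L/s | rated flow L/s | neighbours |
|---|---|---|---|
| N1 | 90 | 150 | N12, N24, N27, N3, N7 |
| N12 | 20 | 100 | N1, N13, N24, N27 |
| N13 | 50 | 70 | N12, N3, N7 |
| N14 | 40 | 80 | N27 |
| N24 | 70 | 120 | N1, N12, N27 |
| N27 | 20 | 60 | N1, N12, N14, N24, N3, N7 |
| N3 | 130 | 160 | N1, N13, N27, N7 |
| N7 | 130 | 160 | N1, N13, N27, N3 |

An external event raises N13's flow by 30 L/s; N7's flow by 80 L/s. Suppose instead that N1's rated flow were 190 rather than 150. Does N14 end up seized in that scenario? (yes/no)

With N1's rated flow at 190:
Round 1 — N13 at 80 > 70; N7 at 210 > 160. N13, N7 seize.
  N13 sheds 80 L/s to N12, N3: 40 each.
    N12: 20+40 = 60 ≤ 100
    N3: 130+40 = 170 > 160
  N7 sheds 210 L/s to N1, N27, N3: 70 each.
    N1: 90+70 = 160 ≤ 190
    N27: 20+70 = 90 > 60
    N3: 170+70 = 240 > 160
Round 2 — N27, N3 seize.
  N27 sheds 90 L/s to N1, N12, N14, N24: 22 each (2 lost).
    N1: 160+22 = 182 ≤ 190
    N12: 60+22 = 82 ≤ 100
    N14: 40+22 = 62 ≤ 80
    N24: 70+22 = 92 ≤ 120
  N3 sheds 240 L/s to N1: 240 each.
    N1: 182+240 = 422 > 190
Round 3 — N1 seizes.
  N1 sheds 422 L/s to N12, N24: 211 each.
    N12: 82+211 = 293 > 100
    N24: 92+211 = 303 > 120
Round 4 — N12, N24 seize.
  N12 sheds 293 L/s: no online neighbours, lost.
  N24 sheds 303 L/s: no online neighbours, lost.
No further seizures.

no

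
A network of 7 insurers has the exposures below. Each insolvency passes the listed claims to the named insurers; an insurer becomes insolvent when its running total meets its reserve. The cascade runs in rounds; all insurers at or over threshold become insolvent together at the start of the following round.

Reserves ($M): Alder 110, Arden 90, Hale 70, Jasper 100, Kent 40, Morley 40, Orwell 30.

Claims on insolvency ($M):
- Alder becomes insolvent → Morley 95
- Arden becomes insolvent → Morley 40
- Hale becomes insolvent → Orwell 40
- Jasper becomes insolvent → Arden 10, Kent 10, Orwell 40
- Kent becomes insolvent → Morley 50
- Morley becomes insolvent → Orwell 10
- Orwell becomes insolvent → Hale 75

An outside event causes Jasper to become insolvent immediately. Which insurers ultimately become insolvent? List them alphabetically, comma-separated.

Round 1 — Jasper becomes insolvent (initial).
  Arden: +10 → 10 < 90
  Kent: +10 → 10 < 40
  Orwell: +40 → 40 ≥ 30
Round 2 — Orwell becomes insolvent.
  Hale: +75 → 75 ≥ 70
Round 3 — Hale becomes insolvent.
No further insolvencies.

Hale, Jasper, Orwell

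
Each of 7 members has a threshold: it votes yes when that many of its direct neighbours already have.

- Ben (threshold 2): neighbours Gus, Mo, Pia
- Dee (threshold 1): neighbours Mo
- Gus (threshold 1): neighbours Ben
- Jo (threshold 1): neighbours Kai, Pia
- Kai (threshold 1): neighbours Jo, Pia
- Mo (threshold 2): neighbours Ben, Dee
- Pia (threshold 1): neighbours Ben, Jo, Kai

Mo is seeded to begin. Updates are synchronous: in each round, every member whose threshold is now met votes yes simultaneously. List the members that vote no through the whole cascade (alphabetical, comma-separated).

Ben, Gus, Jo, Kai, Pia

Round 1 — Mo votes yes (initial).
Round 2 — checking thresholds:
  Ben: 1 of 3 neighbours < 2, not yet.
  Dee: 1 of 1 neighbours ≥ 1, votes yes.
Round 3 — no new yes votes; cascade stops.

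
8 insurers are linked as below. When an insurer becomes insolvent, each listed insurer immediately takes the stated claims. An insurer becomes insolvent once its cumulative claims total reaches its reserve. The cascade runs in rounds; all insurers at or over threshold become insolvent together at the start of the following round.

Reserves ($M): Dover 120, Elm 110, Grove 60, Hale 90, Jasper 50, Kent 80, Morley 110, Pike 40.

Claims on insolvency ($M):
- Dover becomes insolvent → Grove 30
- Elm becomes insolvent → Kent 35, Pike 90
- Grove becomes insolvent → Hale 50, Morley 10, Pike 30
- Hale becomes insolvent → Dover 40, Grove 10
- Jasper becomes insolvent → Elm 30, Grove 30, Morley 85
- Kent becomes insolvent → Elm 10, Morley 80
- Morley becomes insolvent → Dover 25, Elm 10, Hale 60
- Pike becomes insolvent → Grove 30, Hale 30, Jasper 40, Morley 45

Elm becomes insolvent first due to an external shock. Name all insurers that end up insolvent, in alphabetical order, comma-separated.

Round 1 — Elm becomes insolvent (initial).
  Kent: +35 → 35 < 80
  Pike: +90 → 90 ≥ 40
Round 2 — Pike becomes insolvent.
  Grove: +30 → 30 < 60
  Hale: +30 → 30 < 90
  Jasper: +40 → 40 < 50
  Morley: +45 → 45 < 110
No further insolvencies.

Elm, Pike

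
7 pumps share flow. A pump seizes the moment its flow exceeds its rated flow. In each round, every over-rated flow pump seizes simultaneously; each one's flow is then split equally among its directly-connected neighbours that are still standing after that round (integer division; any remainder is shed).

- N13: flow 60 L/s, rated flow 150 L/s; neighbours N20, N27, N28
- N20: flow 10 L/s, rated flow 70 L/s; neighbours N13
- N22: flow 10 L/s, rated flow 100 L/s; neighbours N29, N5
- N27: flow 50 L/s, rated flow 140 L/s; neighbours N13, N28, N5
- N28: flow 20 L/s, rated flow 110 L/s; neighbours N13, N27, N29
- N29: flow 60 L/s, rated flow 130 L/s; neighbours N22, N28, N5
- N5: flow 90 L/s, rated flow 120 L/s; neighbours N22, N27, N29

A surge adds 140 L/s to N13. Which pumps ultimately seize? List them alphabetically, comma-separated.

Round 1 — N13 at 200 > 150. N13 seizes.
  N13 sheds 200 L/s to N20, N27, N28: 66 each (2 lost).
    N20: 10+66 = 76 > 70
    N27: 50+66 = 116 ≤ 140
    N28: 20+66 = 86 ≤ 110
Round 2 — N20 seizes.
  N20 sheds 76 L/s: no online neighbours, lost.
No further seizures.

N13, N20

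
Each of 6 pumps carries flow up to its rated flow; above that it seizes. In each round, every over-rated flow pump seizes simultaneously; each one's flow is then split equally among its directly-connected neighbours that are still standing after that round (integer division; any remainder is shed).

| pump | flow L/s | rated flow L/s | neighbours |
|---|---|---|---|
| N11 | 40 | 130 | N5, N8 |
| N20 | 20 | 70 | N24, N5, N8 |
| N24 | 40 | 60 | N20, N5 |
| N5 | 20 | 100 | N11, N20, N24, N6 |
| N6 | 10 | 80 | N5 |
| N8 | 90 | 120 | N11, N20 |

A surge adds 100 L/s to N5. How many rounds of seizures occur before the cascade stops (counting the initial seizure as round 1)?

Round 1 — N5 at 120 > 100. N5 seizes.
  N5 sheds 120 L/s to N11, N20, N24, N6: 30 each.
    N11: 40+30 = 70 ≤ 130
    N20: 20+30 = 50 ≤ 70
    N24: 40+30 = 70 > 60
    N6: 10+30 = 40 ≤ 80
Round 2 — N24 seizes.
  N24 sheds 70 L/s to N20: 70 each.
    N20: 50+70 = 120 > 70
Round 3 — N20 seizes.
  N20 sheds 120 L/s to N8: 120 each.
    N8: 90+120 = 210 > 120
Round 4 — N8 seizes.
  N8 sheds 210 L/s to N11: 210 each.
    N11: 70+210 = 280 > 130
Round 5 — N11 seizes.
  N11 sheds 280 L/s: no online neighbours, lost.
No further seizures.

5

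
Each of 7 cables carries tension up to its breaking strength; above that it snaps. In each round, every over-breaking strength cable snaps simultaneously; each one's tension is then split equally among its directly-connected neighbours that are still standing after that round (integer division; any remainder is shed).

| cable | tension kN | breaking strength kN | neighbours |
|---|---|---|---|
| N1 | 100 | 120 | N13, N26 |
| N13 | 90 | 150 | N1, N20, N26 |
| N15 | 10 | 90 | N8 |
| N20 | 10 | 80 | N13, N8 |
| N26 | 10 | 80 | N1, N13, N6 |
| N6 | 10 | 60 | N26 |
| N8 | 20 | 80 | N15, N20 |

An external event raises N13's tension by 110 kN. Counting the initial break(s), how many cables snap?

4

Round 1 — N13 at 200 > 150. N13 snaps.
  N13 sheds 200 kN to N1, N20, N26: 66 each (2 lost).
    N1: 100+66 = 166 > 120
    N20: 10+66 = 76 ≤ 80
    N26: 10+66 = 76 ≤ 80
Round 2 — N1 snaps.
  N1 sheds 166 kN to N26: 166 each.
    N26: 76+166 = 242 > 80
Round 3 — N26 snaps.
  N26 sheds 242 kN to N6: 242 each.
    N6: 10+242 = 252 > 60
Round 4 — N6 snaps.
  N6 sheds 252 kN: no online neighbours, lost.
No further breaks.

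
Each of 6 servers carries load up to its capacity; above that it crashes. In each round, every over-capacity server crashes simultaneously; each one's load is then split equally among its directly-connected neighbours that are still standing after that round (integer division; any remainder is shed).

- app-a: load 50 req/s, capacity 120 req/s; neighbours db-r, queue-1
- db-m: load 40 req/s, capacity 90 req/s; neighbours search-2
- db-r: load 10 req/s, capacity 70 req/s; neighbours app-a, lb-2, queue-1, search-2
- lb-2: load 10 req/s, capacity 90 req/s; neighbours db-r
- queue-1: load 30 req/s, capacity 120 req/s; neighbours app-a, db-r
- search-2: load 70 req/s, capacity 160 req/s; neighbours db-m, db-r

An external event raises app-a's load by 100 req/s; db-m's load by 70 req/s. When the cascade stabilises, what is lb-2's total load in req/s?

52

Round 1 — app-a at 150 > 120; db-m at 110 > 90. app-a, db-m crash.
  app-a sheds 150 req/s to db-r, queue-1: 75 each.
    db-r: 10+75 = 85 > 70
    queue-1: 30+75 = 105 ≤ 120
  db-m sheds 110 req/s to search-2: 110 each.
    search-2: 70+110 = 180 > 160
Round 2 — db-r, search-2 crash.
  db-r sheds 85 req/s to lb-2, queue-1: 42 each (1 lost).
    lb-2: 10+42 = 52 ≤ 90
    queue-1: 105+42 = 147 > 120
  search-2 sheds 180 req/s: no online neighbours, lost.
Round 3 — queue-1 crashes.
  queue-1 sheds 147 req/s: no online neighbours, lost.
No further crashes.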